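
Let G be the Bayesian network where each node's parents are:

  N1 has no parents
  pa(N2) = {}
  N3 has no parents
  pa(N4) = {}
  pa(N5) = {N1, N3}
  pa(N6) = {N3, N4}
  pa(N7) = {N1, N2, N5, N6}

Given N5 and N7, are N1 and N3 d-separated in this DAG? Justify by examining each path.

No

We examine all 4 paths between N1 and N3:
Path 1: N1 → N7 ← N6 ← N3
  N7 is a collider and N7 is conditioned on, which opens it; N6 is a chain and N6 is not conditioned on — no node blocks this path, so it is active.
Path 2: N1 → N7 ← N5 ← N3
  N5 is a chain here and N5 is conditioned on, so the path is blocked at N5.
Path 3: N1 → N5 → N7 ← N6 ← N3
  N5 is a chain here and N5 is conditioned on, so the path is blocked at N5.
Path 4: N1 → N5 ← N3
  N5 is a collider and N5 is conditioned on, which opens it — no node blocks this path, so it is active.
At least one path is unblocked, so d-separation fails.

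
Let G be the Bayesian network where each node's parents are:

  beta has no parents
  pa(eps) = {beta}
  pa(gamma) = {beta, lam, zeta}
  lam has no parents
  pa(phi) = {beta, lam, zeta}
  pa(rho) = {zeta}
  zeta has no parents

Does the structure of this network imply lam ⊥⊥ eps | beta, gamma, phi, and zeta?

Yes

There are 4 undirected paths between lam and eps; checking each against the conditioning set {beta, gamma, phi, zeta}:
Path 1: lam → phi ← beta → eps
  beta is a fork here and beta is conditioned on, so the path is blocked at beta.
Path 2: lam → phi ← zeta → gamma ← beta → eps
  zeta is a fork here and zeta is conditioned on, so the path is blocked at zeta.
Path 3: lam → gamma ← beta → eps
  beta is a fork here and beta is conditioned on, so the path is blocked at beta.
Path 4: lam → gamma ← zeta → phi ← beta → eps
  zeta is a fork here and zeta is conditioned on, so the path is blocked at zeta.
Every path is blocked, so lam and eps are d-separated given {beta, gamma, phi, zeta}.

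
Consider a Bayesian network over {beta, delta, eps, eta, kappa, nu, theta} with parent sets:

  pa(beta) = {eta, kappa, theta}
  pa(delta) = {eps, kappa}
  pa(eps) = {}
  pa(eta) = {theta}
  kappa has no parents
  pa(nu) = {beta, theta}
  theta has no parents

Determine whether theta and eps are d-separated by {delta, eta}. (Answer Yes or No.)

Yes

We examine all 3 paths between theta and eps:
Path 1: theta → eta → beta ← kappa → delta ← eps
  eta is a chain here and eta is conditioned on, so the path is blocked at eta.
Path 2: theta → nu ← beta ← kappa → delta ← eps
  nu is a collider here and neither nu nor any of its descendants is conditioned on, so the collider stays closed — the path is blocked at nu.
Path 3: theta → beta ← kappa → delta ← eps
  beta is a collider here and neither beta nor any of its descendants is conditioned on, so the collider stays closed — the path is blocked at beta.
Since every path is blocked, d-separation holds.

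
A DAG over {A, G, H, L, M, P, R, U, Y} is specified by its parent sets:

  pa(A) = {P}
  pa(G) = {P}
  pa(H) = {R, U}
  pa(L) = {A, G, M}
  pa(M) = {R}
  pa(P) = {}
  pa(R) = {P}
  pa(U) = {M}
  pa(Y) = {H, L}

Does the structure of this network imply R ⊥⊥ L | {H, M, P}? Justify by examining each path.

Yes

We examine all 6 paths between R and L:
  1. R ← P → G → L — P:fork[blocks]; G:chain[open] ⇒ blocked
  2. R ← P → A → L — P:fork[blocks]; A:chain[open] ⇒ blocked
  3. R → H ← U ← M → L — H:collider[open]; U:chain[open]; M:fork[blocks] ⇒ blocked
  4. R → H → Y ← L — H:chain[blocks]; Y:collider[blocks] ⇒ blocked
  5. R → M → L — M:chain[blocks] ⇒ blocked
  6. R → M → U → H → Y ← L — M:chain[blocks]; U:chain[open]; H:chain[blocks]; Y:collider[blocks] ⇒ blocked
Every path is blocked, so R and L are d-separated given {H, M, P}.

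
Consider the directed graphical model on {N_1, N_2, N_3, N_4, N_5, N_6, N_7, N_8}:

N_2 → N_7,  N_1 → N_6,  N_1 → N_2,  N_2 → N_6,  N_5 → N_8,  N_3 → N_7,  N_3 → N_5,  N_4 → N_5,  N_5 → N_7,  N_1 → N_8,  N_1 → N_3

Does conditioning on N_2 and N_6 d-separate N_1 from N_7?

There are 6 undirected paths between N_1 and N_7; checking each against the conditioning set {N_2, N_6}:
Path 1: N_1 → N_3 → N_5 → N_7
  N_3 is a chain and N_3 is not conditioned on; N_5 is a chain and N_5 is not conditioned on — no node blocks this path, so it is active.
Path 2: N_1 → N_3 → N_7
  N_3 is a chain and N_3 is not conditioned on — no node blocks this path, so it is active.
Path 3: N_1 → N_8 ← N_5 ← N_3 → N_7
  N_8 is a collider here and neither N_8 nor any of its descendants is conditioned on, so the collider stays closed — the path is blocked at N_8.
Path 4: N_1 → N_8 ← N_5 → N_7
  N_8 is a collider here and neither N_8 nor any of its descendants is conditioned on, so the collider stays closed — the path is blocked at N_8.
Path 5: N_1 → N_2 → N_7
  N_2 is a chain here and N_2 is conditioned on, so the path is blocked at N_2.
Path 6: N_1 → N_6 ← N_2 → N_7
  N_2 is a fork here and N_2 is conditioned on, so the path is blocked at N_2.
At least one path is unblocked, so d-separation fails.

No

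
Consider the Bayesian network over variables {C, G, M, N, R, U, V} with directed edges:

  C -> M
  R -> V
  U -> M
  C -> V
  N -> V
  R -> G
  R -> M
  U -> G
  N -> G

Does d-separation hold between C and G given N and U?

We examine all 6 paths between C and G:
  1. C → V ← R → M ← U → G — V:collider[blocks]; R:fork[open]; M:collider[blocks]; U:fork[blocks] ⇒ blocked
  2. C → V ← R → G — V:collider[blocks]; R:fork[open] ⇒ blocked
  3. C → V ← N → G — V:collider[blocks]; N:fork[blocks] ⇒ blocked
  4. C → M ← U → G — M:collider[blocks]; U:fork[blocks] ⇒ blocked
  5. C → M ← R → V ← N → G — M:collider[blocks]; R:fork[open]; V:collider[blocks]; N:fork[blocks] ⇒ blocked
  6. C → M ← R → G — M:collider[blocks]; R:fork[open] ⇒ blocked
Every path is blocked, so C and G are d-separated given {N, U}.

Yes — C and G are d-separated given {N, U}.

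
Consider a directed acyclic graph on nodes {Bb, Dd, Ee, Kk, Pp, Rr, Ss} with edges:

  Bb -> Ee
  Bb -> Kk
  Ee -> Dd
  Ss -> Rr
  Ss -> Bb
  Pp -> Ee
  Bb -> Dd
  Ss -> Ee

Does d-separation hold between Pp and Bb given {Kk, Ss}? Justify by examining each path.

Yes

We examine all 3 paths between Pp and Bb:
Path 1: Pp → Ee ← Bb
  Ee is a collider here and neither Ee nor any of its descendants is conditioned on, so the collider stays closed — the path is blocked at Ee.
Path 2: Pp → Ee → Dd ← Bb
  Dd is a collider here and neither Dd nor any of its descendants is conditioned on, so the collider stays closed — the path is blocked at Dd.
Path 3: Pp → Ee ← Ss → Bb
  Ee is a collider here and neither Ee nor any of its descendants is conditioned on, so the collider stays closed — the path is blocked at Ee.
All paths are blocked; Pp ⊥ Bb | {Kk, Ss} holds.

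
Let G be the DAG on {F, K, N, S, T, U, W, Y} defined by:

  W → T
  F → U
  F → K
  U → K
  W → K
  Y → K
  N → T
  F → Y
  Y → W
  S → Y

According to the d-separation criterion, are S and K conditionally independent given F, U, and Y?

Yes

We examine all 4 paths between S and K:
  1. S → Y → W → K — Y:chain[blocks]; W:chain[open] ⇒ blocked
  2. S → Y → K — Y:chain[blocks] ⇒ blocked
  3. S → Y ← F → U → K — Y:collider[open]; F:fork[blocks]; U:chain[blocks] ⇒ blocked
  4. S → Y ← F → K — Y:collider[open]; F:fork[blocks] ⇒ blocked
All paths are blocked; S ⊥ K | {F, U, Y} holds.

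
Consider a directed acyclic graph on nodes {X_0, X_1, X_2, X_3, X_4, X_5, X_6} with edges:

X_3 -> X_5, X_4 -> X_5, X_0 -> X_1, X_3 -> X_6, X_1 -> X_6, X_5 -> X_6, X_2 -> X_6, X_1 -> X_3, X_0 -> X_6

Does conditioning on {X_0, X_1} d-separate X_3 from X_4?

We examine all 4 paths between X_3 and X_4:
  1. X_3 → X_5 ← X_4 — X_5:collider[blocks] ⇒ blocked
  2. X_3 ← X_1 ← X_0 → X_6 ← X_5 ← X_4 — X_1:chain[blocks]; X_0:fork[blocks]; X_6:collider[blocks]; X_5:chain[open] ⇒ blocked
  3. X_3 ← X_1 → X_6 ← X_5 ← X_4 — X_1:fork[blocks]; X_6:collider[blocks]; X_5:chain[open] ⇒ blocked
  4. X_3 → X_6 ← X_5 ← X_4 — X_6:collider[blocks]; X_5:chain[open] ⇒ blocked
All paths are blocked; X_3 ⊥ X_4 | {X_0, X_1} holds.

Yes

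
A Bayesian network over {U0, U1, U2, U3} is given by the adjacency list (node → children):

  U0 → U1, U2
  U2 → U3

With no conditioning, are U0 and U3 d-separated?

The only undirected path from U0 to U3 is:
Path 1: U0 → U2 → U3
  U2 is a chain and U2 is not conditioned on — no node blocks this path, so it is active.
Because an active path exists, U0 and U3 are not d-separated.

No — U0 and U3 are not d-separated given ∅.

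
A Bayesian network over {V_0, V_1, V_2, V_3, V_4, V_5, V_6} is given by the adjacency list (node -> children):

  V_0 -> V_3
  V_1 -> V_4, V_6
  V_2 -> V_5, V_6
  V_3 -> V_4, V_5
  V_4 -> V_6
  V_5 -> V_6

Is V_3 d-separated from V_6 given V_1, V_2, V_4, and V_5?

We examine all 4 paths between V_3 and V_6:
Path 1: V_3 → V_4 → V_6
  V_4 is a chain here and V_4 is conditioned on, so the path is blocked at V_4.
Path 2: V_3 → V_4 ← V_1 → V_6
  V_1 is a fork here and V_1 is conditioned on, so the path is blocked at V_1.
Path 3: V_3 → V_5 → V_6
  V_5 is a chain here and V_5 is conditioned on, so the path is blocked at V_5.
Path 4: V_3 → V_5 ← V_2 → V_6
  V_2 is a fork here and V_2 is conditioned on, so the path is blocked at V_2.
Every path is blocked, so V_3 and V_6 are d-separated given {V_1, V_2, V_4, V_5}.

Yes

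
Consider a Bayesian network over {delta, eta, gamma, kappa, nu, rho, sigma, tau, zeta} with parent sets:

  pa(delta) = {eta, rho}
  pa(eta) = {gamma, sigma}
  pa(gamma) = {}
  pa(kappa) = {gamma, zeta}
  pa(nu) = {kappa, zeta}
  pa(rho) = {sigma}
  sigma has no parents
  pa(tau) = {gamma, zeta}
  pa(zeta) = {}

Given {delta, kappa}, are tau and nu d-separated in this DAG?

Enumerating the 4 paths from tau to nu and testing each for blocking by {delta, kappa}:
  1. tau ← gamma → kappa → nu — gamma:fork[open]; kappa:chain[blocks] ⇒ blocked
  2. tau ← gamma → kappa ← zeta → nu — gamma:fork[open]; kappa:collider[open]; zeta:fork[open] ⇒ active
  3. tau ← zeta → nu — zeta:fork[open] ⇒ active
  4. tau ← zeta → kappa → nu — zeta:fork[open]; kappa:chain[blocks] ⇒ blocked
Because an active path exists, tau and nu are not d-separated.

No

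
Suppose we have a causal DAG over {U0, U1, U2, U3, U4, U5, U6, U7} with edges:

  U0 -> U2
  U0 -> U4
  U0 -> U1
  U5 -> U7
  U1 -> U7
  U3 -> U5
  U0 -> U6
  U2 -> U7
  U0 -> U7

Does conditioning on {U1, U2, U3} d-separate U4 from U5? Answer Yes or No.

3 paths connect U4 and U5; each must be blocked for d-separation to hold:
Path 1: U4 ← U0 → U7 ← U5
  U7 is a collider here and neither U7 nor any of its descendants is conditioned on, so the collider stays closed — the path is blocked at U7.
Path 2: U4 ← U0 → U1 → U7 ← U5
  U1 is a chain here and U1 is conditioned on, so the path is blocked at U1.
Path 3: U4 ← U0 → U2 → U7 ← U5
  U2 is a chain here and U2 is conditioned on, so the path is blocked at U2.
All paths are blocked; U4 ⊥ U5 | {U1, U2, U3} holds.

Yes — U4 and U5 are d-separated given {U1, U2, U3}.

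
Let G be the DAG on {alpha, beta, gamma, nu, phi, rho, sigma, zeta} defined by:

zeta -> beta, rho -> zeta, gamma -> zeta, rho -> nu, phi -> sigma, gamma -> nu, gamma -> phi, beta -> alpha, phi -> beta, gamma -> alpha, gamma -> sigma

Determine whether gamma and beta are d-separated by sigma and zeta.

5 paths connect gamma and beta; each must be blocked for d-separation to hold:
Path 1: gamma → zeta → beta
  zeta is a chain here and zeta is conditioned on, so the path is blocked at zeta.
Path 2: gamma → sigma ← phi → beta
  sigma is a collider and sigma is conditioned on, which opens it; phi is a fork and phi is not conditioned on — no node blocks this path, so it is active.
Path 3: gamma → nu ← rho → zeta → beta
  nu is a collider here and neither nu nor any of its descendants is conditioned on, so the collider stays closed — the path is blocked at nu.
Path 4: gamma → phi → beta
  phi is a chain and phi is not conditioned on — no node blocks this path, so it is active.
Path 5: gamma → alpha ← beta
  alpha is a collider here and neither alpha nor any of its descendants is conditioned on, so the collider stays closed — the path is blocked at alpha.
Because an active path exists, gamma and beta are not d-separated.

No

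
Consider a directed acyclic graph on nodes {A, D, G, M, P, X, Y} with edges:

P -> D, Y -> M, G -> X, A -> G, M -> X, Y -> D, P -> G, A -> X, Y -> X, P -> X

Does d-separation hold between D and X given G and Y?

We examine all 5 paths between D and X:
Path 1: D ← Y → M → X
  Y is a fork here and Y is conditioned on, so the path is blocked at Y.
Path 2: D ← Y → X
  Y is a fork here and Y is conditioned on, so the path is blocked at Y.
Path 3: D ← P → G ← A → X
  P is a fork and P is not conditioned on; G is a collider and G is conditioned on, which opens it; A is a fork and A is not conditioned on — no node blocks this path, so it is active.
Path 4: D ← P → G → X
  G is a chain here and G is conditioned on, so the path is blocked at G.
Path 5: D ← P → X
  P is a fork and P is not conditioned on — no node blocks this path, so it is active.
Since the path D ← P → G ← A → X is active, D and X are not d-separated given {G, Y}.

No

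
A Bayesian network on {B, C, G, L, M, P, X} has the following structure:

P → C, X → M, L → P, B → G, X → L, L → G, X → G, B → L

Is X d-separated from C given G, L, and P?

3 paths connect X and C; each must be blocked for d-separation to hold:
Path 1: X → G ← L → P → C
  L is a fork here and L is conditioned on, so the path is blocked at L.
Path 2: X → G ← B → L → P → C
  L is a chain here and L is conditioned on, so the path is blocked at L.
Path 3: X → L → P → C
  L is a chain here and L is conditioned on, so the path is blocked at L.
Every path is blocked, so X and C are d-separated given {G, L, P}.

Yes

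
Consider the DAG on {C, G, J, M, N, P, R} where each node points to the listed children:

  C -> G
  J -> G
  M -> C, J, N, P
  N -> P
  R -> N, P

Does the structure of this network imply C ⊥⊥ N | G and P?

No

6 paths connect C and N; each must be blocked for d-separation to hold:
  1. C → G ← J ← M → N — G:collider[open]; J:chain[open]; M:fork[open] ⇒ active
  2. C → G ← J ← M → P ← N — G:collider[open]; J:chain[open]; M:fork[open]; P:collider[open] ⇒ active
  3. C → G ← J ← M → P ← R → N — G:collider[open]; J:chain[open]; M:fork[open]; P:collider[open]; R:fork[open] ⇒ active
  4. C ← M → N — M:fork[open] ⇒ active
  5. C ← M → P ← N — M:fork[open]; P:collider[open] ⇒ active
  6. C ← M → P ← R → N — M:fork[open]; P:collider[open]; R:fork[open] ⇒ active
Because an active path exists, C and N are not d-separated.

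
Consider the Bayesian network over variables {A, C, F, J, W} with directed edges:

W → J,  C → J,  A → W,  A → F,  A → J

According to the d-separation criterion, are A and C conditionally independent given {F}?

Yes

There are 2 undirected paths between A and C; checking each against the conditioning set {F}:
Path 1: A → W → J ← C
  J is a collider here and neither J nor any of its descendants is conditioned on, so the collider stays closed — the path is blocked at J.
Path 2: A → J ← C
  J is a collider here and neither J nor any of its descendants is conditioned on, so the collider stays closed — the path is blocked at J.
All paths are blocked; A ⊥ C | {F} holds.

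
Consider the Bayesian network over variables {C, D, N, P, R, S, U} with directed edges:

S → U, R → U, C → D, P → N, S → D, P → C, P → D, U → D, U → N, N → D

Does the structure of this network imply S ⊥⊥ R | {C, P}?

Yes

5 paths connect S and R; each must be blocked for d-separation to hold:
Path 1: S → D ← U ← R
  D is a collider here and neither D nor any of its descendants is conditioned on, so the collider stays closed — the path is blocked at D.
Path 2: S → D ← N ← U ← R
  D is a collider here and neither D nor any of its descendants is conditioned on, so the collider stays closed — the path is blocked at D.
Path 3: S → D ← C ← P → N ← U ← R
  D is a collider here and neither D nor any of its descendants is conditioned on, so the collider stays closed — the path is blocked at D.
Path 4: S → D ← P → N ← U ← R
  D is a collider here and neither D nor any of its descendants is conditioned on, so the collider stays closed — the path is blocked at D.
Path 5: S → U ← R
  U is a collider here and neither U nor any of its descendants is conditioned on, so the collider stays closed — the path is blocked at U.
All paths are blocked; S ⊥ R | {C, P} holds.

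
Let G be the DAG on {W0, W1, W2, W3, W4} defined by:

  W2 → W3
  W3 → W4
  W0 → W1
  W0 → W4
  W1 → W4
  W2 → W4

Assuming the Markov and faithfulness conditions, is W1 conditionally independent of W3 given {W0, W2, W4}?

Enumerating the 4 paths from W1 to W3 and testing each for blocking by {W0, W2, W4}:
  1. W1 ← W0 → W4 ← W3 — W0:fork[blocks]; W4:collider[open] ⇒ blocked
  2. W1 ← W0 → W4 ← W2 → W3 — W0:fork[blocks]; W4:collider[open]; W2:fork[blocks] ⇒ blocked
  3. W1 → W4 ← W3 — W4:collider[open] ⇒ active
  4. W1 → W4 ← W2 → W3 — W4:collider[open]; W2:fork[blocks] ⇒ blocked
At least one path is unblocked, so d-separation fails.

No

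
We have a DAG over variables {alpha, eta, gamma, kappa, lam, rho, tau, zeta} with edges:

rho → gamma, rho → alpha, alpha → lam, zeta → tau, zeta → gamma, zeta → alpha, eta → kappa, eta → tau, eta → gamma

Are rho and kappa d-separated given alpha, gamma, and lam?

Enumerating the 4 paths from rho to kappa and testing each for blocking by {alpha, gamma, lam}:
  1. rho → gamma ← zeta → tau ← eta → kappa — gamma:collider[open]; zeta:fork[open]; tau:collider[blocks]; eta:fork[open] ⇒ blocked
  2. rho → gamma ← eta → kappa — gamma:collider[open]; eta:fork[open] ⇒ active
  3. rho → alpha ← zeta → gamma ← eta → kappa — alpha:collider[open]; zeta:fork[open]; gamma:collider[open]; eta:fork[open] ⇒ active
  4. rho → alpha ← zeta → tau ← eta → kappa — alpha:collider[open]; zeta:fork[open]; tau:collider[blocks]; eta:fork[open] ⇒ blocked
At least one path is unblocked, so d-separation fails.

No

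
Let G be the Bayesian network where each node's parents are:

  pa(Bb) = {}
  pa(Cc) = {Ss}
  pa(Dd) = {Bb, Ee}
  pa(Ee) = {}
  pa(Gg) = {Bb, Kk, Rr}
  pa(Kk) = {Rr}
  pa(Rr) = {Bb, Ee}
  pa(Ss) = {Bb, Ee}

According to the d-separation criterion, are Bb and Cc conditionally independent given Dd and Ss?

We examine all 5 paths between Bb and Cc:
  1. Bb → Ss → Cc — Ss:chain[blocks] ⇒ blocked
  2. Bb → Gg ← Kk ← Rr ← Ee → Ss → Cc — Gg:collider[blocks]; Kk:chain[open]; Rr:chain[open]; Ee:fork[open]; Ss:chain[blocks] ⇒ blocked
  3. Bb → Gg ← Rr ← Ee → Ss → Cc — Gg:collider[blocks]; Rr:chain[open]; Ee:fork[open]; Ss:chain[blocks] ⇒ blocked
  4. Bb → Rr ← Ee → Ss → Cc — Rr:collider[blocks]; Ee:fork[open]; Ss:chain[blocks] ⇒ blocked
  5. Bb → Dd ← Ee → Ss → Cc — Dd:collider[open]; Ee:fork[open]; Ss:chain[blocks] ⇒ blocked
Every path is blocked, so Bb and Cc are d-separated given {Dd, Ss}.

Yes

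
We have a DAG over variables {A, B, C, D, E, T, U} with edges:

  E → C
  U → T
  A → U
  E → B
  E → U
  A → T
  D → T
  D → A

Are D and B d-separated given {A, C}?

Yes

Enumerating the 4 paths from D to B and testing each for blocking by {A, C}:
  1. D → T ← U ← E → B — T:collider[blocks]; U:chain[open]; E:fork[open] ⇒ blocked
  2. D → T ← A → U ← E → B — T:collider[blocks]; A:fork[blocks]; U:collider[blocks]; E:fork[open] ⇒ blocked
  3. D → A → U ← E → B — A:chain[blocks]; U:collider[blocks]; E:fork[open] ⇒ blocked
  4. D → A → T ← U ← E → B — A:chain[blocks]; T:collider[blocks]; U:chain[open]; E:fork[open] ⇒ blocked
Every path is blocked, so D and B are d-separated given {A, C}.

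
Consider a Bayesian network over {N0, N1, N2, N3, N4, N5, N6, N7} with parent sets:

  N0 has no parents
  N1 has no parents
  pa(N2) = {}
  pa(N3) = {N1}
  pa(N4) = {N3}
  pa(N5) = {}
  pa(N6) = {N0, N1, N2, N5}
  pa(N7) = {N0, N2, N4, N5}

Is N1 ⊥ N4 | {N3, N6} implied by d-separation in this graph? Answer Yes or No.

There are 4 undirected paths between N1 and N4; checking each against the conditioning set {N3, N6}:
Path 1: N1 → N3 → N4
  N3 is a chain here and N3 is conditioned on, so the path is blocked at N3.
Path 2: N1 → N6 ← N5 → N7 ← N4
  N7 is a collider here and neither N7 nor any of its descendants is conditioned on, so the collider stays closed — the path is blocked at N7.
Path 3: N1 → N6 ← N0 → N7 ← N4
  N7 is a collider here and neither N7 nor any of its descendants is conditioned on, so the collider stays closed — the path is blocked at N7.
Path 4: N1 → N6 ← N2 → N7 ← N4
  N7 is a collider here and neither N7 nor any of its descendants is conditioned on, so the collider stays closed — the path is blocked at N7.
All paths are blocked; N1 ⊥ N4 | {N3, N6} holds.

Yes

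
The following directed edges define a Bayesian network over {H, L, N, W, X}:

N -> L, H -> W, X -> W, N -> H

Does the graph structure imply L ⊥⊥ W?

No — L and W are not d-separated given ∅.

Only one path connects L and W:
Path 1: L ← N → H → W
  N is a fork and N is not conditioned on; H is a chain and H is not conditioned on — no node blocks this path, so it is active.
Since the path L ← N → H → W is active, L and W are not d-separated given ∅.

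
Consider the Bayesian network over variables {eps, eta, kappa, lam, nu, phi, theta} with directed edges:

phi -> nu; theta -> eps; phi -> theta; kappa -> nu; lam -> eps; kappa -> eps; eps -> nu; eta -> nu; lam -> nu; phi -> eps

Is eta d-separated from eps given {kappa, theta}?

Yes — eta and eps are d-separated given {kappa, theta}.

There are 5 undirected paths between eta and eps; checking each against the conditioning set {kappa, theta}:
Path 1: eta → nu ← eps
  nu is a collider here and neither nu nor any of its descendants is conditioned on, so the collider stays closed — the path is blocked at nu.
Path 2: eta → nu ← lam → eps
  nu is a collider here and neither nu nor any of its descendants is conditioned on, so the collider stays closed — the path is blocked at nu.
Path 3: eta → nu ← kappa → eps
  nu is a collider here and neither nu nor any of its descendants is conditioned on, so the collider stays closed — the path is blocked at nu.
Path 4: eta → nu ← phi → eps
  nu is a collider here and neither nu nor any of its descendants is conditioned on, so the collider stays closed — the path is blocked at nu.
Path 5: eta → nu ← phi → theta → eps
  nu is a collider here and neither nu nor any of its descendants is conditioned on, so the collider stays closed — the path is blocked at nu.
Every path is blocked, so eta and eps are d-separated given {kappa, theta}.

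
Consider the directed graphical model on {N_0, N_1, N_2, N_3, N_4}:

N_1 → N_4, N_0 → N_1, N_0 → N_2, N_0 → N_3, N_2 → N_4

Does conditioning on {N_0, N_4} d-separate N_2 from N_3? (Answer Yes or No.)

Yes

2 paths connect N_2 and N_3; each must be blocked for d-separation to hold:
Path 1: N_2 ← N_0 → N_3
  N_0 is a fork here and N_0 is conditioned on, so the path is blocked at N_0.
Path 2: N_2 → N_4 ← N_1 ← N_0 → N_3
  N_0 is a fork here and N_0 is conditioned on, so the path is blocked at N_0.
Since every path is blocked, d-separation holds.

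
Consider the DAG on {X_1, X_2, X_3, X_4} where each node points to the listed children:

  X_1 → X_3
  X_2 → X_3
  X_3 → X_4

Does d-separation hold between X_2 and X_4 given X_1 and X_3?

Yes

There is one path between X_2 and X_4:
  1. X_2 → X_3 → X_4 — X_3:chain[blocks] ⇒ blocked
Every path is blocked, so X_2 and X_4 are d-separated given {X_1, X_3}.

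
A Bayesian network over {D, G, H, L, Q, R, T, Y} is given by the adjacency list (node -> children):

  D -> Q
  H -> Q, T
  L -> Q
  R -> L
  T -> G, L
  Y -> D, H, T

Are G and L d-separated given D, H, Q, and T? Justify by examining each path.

Enumerating the 5 paths from G to L and testing each for blocking by {D, H, Q, T}:
Path 1: G ← T ← H ← Y → D → Q ← L
  T is a chain here and T is conditioned on, so the path is blocked at T.
Path 2: G ← T ← H → Q ← L
  T is a chain here and T is conditioned on, so the path is blocked at T.
Path 3: G ← T → L
  T is a fork here and T is conditioned on, so the path is blocked at T.
Path 4: G ← T ← Y → H → Q ← L
  T is a chain here and T is conditioned on, so the path is blocked at T.
Path 5: G ← T ← Y → D → Q ← L
  T is a chain here and T is conditioned on, so the path is blocked at T.
Every path is blocked, so G and L are d-separated given {D, H, Q, T}.

Yes — G and L are d-separated given {D, H, Q, T}.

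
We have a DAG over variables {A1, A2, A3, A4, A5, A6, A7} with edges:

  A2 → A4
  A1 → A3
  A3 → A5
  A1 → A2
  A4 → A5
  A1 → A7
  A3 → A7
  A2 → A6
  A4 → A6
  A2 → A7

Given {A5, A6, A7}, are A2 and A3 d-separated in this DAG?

Enumerating the 6 paths from A2 to A3 and testing each for blocking by {A5, A6, A7}:
  1. A2 → A4 → A5 ← A3 — A4:chain[open]; A5:collider[open] ⇒ active
  2. A2 ← A1 → A3 — A1:fork[open] ⇒ active
  3. A2 ← A1 → A7 ← A3 — A1:fork[open]; A7:collider[open] ⇒ active
  4. A2 → A6 ← A4 → A5 ← A3 — A6:collider[open]; A4:fork[open]; A5:collider[open] ⇒ active
  5. A2 → A7 ← A1 → A3 — A7:collider[open]; A1:fork[open] ⇒ active
  6. A2 → A7 ← A3 — A7:collider[open] ⇒ active
Because an active path exists, A2 and A3 are not d-separated.

No — A2 and A3 are not d-separated given {A5, A6, A7}.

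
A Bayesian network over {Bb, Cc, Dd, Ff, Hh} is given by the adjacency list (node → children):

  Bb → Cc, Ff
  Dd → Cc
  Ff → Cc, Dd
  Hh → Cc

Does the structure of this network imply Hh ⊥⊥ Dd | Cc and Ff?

No — Hh and Dd are not d-separated given {Cc, Ff}.

3 paths connect Hh and Dd; each must be blocked for d-separation to hold:
  1. Hh → Cc ← Ff → Dd — Cc:collider[open]; Ff:fork[blocks] ⇒ blocked
  2. Hh → Cc ← Dd — Cc:collider[open] ⇒ active
  3. Hh → Cc ← Bb → Ff → Dd — Cc:collider[open]; Bb:fork[open]; Ff:chain[blocks] ⇒ blocked
At least one path is unblocked, so d-separation fails.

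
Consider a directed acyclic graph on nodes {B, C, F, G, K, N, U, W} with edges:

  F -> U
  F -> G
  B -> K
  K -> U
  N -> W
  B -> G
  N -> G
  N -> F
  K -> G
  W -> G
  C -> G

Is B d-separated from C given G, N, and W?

We examine all 5 paths between B and C:
Path 1: B → K → U ← F ← N → W → G ← C
  U is a collider here and neither U nor any of its descendants is conditioned on, so the collider stays closed — the path is blocked at U.
Path 2: B → K → U ← F ← N → G ← C
  U is a collider here and neither U nor any of its descendants is conditioned on, so the collider stays closed — the path is blocked at U.
Path 3: B → K → U ← F → G ← C
  U is a collider here and neither U nor any of its descendants is conditioned on, so the collider stays closed — the path is blocked at U.
Path 4: B → K → G ← C
  K is a chain and K is not conditioned on; G is a collider and G is conditioned on, which opens it — no node blocks this path, so it is active.
Path 5: B → G ← C
  G is a collider and G is conditioned on, which opens it — no node blocks this path, so it is active.
Because an active path exists, B and C are not d-separated.

No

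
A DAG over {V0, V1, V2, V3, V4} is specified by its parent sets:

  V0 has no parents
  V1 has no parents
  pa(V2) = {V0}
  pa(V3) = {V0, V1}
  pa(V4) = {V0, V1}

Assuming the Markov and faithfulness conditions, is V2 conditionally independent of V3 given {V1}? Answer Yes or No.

Enumerating the 2 paths from V2 to V3 and testing each for blocking by {V1}:
Path 1: V2 ← V0 → V3
  V0 is a fork and V0 is not conditioned on — no node blocks this path, so it is active.
Path 2: V2 ← V0 → V4 ← V1 → V3
  V4 is a collider here and neither V4 nor any of its descendants is conditioned on, so the collider stays closed — the path is blocked at V4.
Since the path V2 ← V0 → V3 is active, V2 and V3 are not d-separated given {V1}.

No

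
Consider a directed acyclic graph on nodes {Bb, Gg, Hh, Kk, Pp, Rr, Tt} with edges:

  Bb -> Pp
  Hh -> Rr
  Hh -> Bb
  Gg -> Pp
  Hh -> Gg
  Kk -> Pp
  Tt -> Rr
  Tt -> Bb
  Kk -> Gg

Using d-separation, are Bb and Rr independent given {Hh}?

No

Enumerating the 4 paths from Bb to Rr and testing each for blocking by {Hh}:
Path 1: Bb ← Tt → Rr
  Tt is a fork and Tt is not conditioned on — no node blocks this path, so it is active.
Path 2: Bb ← Hh → Rr
  Hh is a fork here and Hh is conditioned on, so the path is blocked at Hh.
Path 3: Bb → Pp ← Gg ← Hh → Rr
  Pp is a collider here and neither Pp nor any of its descendants is conditioned on, so the collider stays closed — the path is blocked at Pp.
Path 4: Bb → Pp ← Kk → Gg ← Hh → Rr
  Pp is a collider here and neither Pp nor any of its descendants is conditioned on, so the collider stays closed — the path is blocked at Pp.
Since the path Bb ← Tt → Rr is active, Bb and Rr are not d-separated given {Hh}.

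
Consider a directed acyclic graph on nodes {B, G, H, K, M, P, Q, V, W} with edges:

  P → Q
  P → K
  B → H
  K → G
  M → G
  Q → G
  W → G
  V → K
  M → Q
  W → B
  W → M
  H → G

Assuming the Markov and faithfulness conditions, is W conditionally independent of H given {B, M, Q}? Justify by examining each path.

Yes

We examine all 5 paths between W and H:
Path 1: W → B → H
  B is a chain here and B is conditioned on, so the path is blocked at B.
Path 2: W → G ← H
  G is a collider here and neither G nor any of its descendants is conditioned on, so the collider stays closed — the path is blocked at G.
Path 3: W → M → G ← H
  M is a chain here and M is conditioned on, so the path is blocked at M.
Path 4: W → M → Q → G ← H
  M is a chain here and M is conditioned on, so the path is blocked at M.
Path 5: W → M → Q ← P → K → G ← H
  M is a chain here and M is conditioned on, so the path is blocked at M.
All paths are blocked; W ⊥ H | {B, M, Q} holds.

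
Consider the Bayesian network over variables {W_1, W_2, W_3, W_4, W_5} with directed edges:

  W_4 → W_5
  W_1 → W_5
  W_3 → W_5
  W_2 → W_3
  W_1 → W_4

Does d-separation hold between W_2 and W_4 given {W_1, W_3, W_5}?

There are 2 undirected paths between W_2 and W_4; checking each against the conditioning set {W_1, W_3, W_5}:
Path 1: W_2 → W_3 → W_5 ← W_1 → W_4
  W_3 is a chain here and W_3 is conditioned on, so the path is blocked at W_3.
Path 2: W_2 → W_3 → W_5 ← W_4
  W_3 is a chain here and W_3 is conditioned on, so the path is blocked at W_3.
Since every path is blocked, d-separation holds.

Yes — W_2 and W_4 are d-separated given {W_1, W_3, W_5}.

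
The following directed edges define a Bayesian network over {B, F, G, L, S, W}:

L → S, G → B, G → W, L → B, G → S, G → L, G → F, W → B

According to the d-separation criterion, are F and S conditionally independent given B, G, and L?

Yes — F and S are d-separated given {B, G, L}.

We examine all 4 paths between F and S:
Path 1: F ← G → B ← L → S
  G is a fork here and G is conditioned on, so the path is blocked at G.
Path 2: F ← G → W → B ← L → S
  G is a fork here and G is conditioned on, so the path is blocked at G.
Path 3: F ← G → L → S
  G is a fork here and G is conditioned on, so the path is blocked at G.
Path 4: F ← G → S
  G is a fork here and G is conditioned on, so the path is blocked at G.
Every path is blocked, so F and S are d-separated given {B, G, L}.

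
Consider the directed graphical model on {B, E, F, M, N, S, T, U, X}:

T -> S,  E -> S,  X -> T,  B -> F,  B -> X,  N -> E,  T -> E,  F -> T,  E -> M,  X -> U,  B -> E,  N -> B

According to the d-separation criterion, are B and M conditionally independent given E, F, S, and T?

We examine all 6 paths between B and M:
  1. B → E → M — E:chain[blocks] ⇒ blocked
  2. B → F → T → E → M — F:chain[blocks]; T:chain[blocks]; E:chain[blocks] ⇒ blocked
  3. B → F → T → S ← E → M — F:chain[blocks]; T:chain[blocks]; S:collider[open]; E:fork[blocks] ⇒ blocked
  4. B ← N → E → M — N:fork[open]; E:chain[blocks] ⇒ blocked
  5. B → X → T → E → M — X:chain[open]; T:chain[blocks]; E:chain[blocks] ⇒ blocked
  6. B → X → T → S ← E → M — X:chain[open]; T:chain[blocks]; S:collider[open]; E:fork[blocks] ⇒ blocked
Every path is blocked, so B and M are d-separated given {E, F, S, T}.

Yes — B and M are d-separated given {E, F, S, T}.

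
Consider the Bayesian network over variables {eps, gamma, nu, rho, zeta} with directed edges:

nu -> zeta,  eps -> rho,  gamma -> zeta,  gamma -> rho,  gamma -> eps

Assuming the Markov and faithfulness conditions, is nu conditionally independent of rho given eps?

We examine all 2 paths between nu and rho:
  1. nu → zeta ← gamma → eps → rho — zeta:collider[blocks]; gamma:fork[open]; eps:chain[blocks] ⇒ blocked
  2. nu → zeta ← gamma → rho — zeta:collider[blocks]; gamma:fork[open] ⇒ blocked
Every path is blocked, so nu and rho are d-separated given {eps}.

Yes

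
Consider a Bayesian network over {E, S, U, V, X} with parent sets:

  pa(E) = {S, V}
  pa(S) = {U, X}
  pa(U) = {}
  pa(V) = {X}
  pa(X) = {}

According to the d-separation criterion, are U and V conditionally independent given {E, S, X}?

Enumerating the 2 paths from U to V and testing each for blocking by {E, S, X}:
Path 1: U → S → E ← V
  S is a chain here and S is conditioned on, so the path is blocked at S.
Path 2: U → S ← X → V
  X is a fork here and X is conditioned on, so the path is blocked at X.
Since every path is blocked, d-separation holds.

Yes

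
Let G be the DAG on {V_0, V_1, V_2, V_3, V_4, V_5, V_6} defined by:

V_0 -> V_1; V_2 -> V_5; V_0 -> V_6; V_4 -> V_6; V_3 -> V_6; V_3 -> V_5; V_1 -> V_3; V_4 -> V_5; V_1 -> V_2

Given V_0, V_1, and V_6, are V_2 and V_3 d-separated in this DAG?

Yes

6 paths connect V_2 and V_3; each must be blocked for d-separation to hold:
Path 1: V_2 → V_5 ← V_4 → V_6 ← V_3
  V_5 is a collider here and neither V_5 nor any of its descendants is conditioned on, so the collider stays closed — the path is blocked at V_5.
Path 2: V_2 → V_5 ← V_4 → V_6 ← V_0 → V_1 → V_3
  V_5 is a collider here and neither V_5 nor any of its descendants is conditioned on, so the collider stays closed — the path is blocked at V_5.
Path 3: V_2 → V_5 ← V_3
  V_5 is a collider here and neither V_5 nor any of its descendants is conditioned on, so the collider stays closed — the path is blocked at V_5.
Path 4: V_2 ← V_1 → V_3
  V_1 is a fork here and V_1 is conditioned on, so the path is blocked at V_1.
Path 5: V_2 ← V_1 ← V_0 → V_6 ← V_4 → V_5 ← V_3
  V_1 is a chain here and V_1 is conditioned on, so the path is blocked at V_1.
Path 6: V_2 ← V_1 ← V_0 → V_6 ← V_3
  V_1 is a chain here and V_1 is conditioned on, so the path is blocked at V_1.
Since every path is blocked, d-separation holds.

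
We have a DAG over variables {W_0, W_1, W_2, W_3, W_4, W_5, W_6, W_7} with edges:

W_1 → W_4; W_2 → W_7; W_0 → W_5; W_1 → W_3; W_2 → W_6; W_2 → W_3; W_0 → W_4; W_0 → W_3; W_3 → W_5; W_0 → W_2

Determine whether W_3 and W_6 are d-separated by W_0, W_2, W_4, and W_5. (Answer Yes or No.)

Enumerating the 4 paths from W_3 to W_6 and testing each for blocking by {W_0, W_2, W_4, W_5}:
Path 1: W_3 ← W_2 → W_6
  W_2 is a fork here and W_2 is conditioned on, so the path is blocked at W_2.
Path 2: W_3 ← W_1 → W_4 ← W_0 → W_2 → W_6
  W_0 is a fork here and W_0 is conditioned on, so the path is blocked at W_0.
Path 3: W_3 ← W_0 → W_2 → W_6
  W_0 is a fork here and W_0 is conditioned on, so the path is blocked at W_0.
Path 4: W_3 → W_5 ← W_0 → W_2 → W_6
  W_0 is a fork here and W_0 is conditioned on, so the path is blocked at W_0.
Every path is blocked, so W_3 and W_6 are d-separated given {W_0, W_2, W_4, W_5}.

Yes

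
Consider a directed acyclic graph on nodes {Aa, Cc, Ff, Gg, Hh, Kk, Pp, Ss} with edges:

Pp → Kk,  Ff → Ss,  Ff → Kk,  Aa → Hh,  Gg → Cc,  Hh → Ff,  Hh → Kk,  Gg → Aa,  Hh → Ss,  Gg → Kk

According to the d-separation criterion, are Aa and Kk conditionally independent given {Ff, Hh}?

Enumerating the 4 paths from Aa to Kk and testing each for blocking by {Ff, Hh}:
Path 1: Aa → Hh → Ss ← Ff → Kk
  Hh is a chain here and Hh is conditioned on, so the path is blocked at Hh.
Path 2: Aa → Hh → Ff → Kk
  Hh is a chain here and Hh is conditioned on, so the path is blocked at Hh.
Path 3: Aa → Hh → Kk
  Hh is a chain here and Hh is conditioned on, so the path is blocked at Hh.
Path 4: Aa ← Gg → Kk
  Gg is a fork and Gg is not conditioned on — no node blocks this path, so it is active.
At least one path is unblocked, so d-separation fails.

No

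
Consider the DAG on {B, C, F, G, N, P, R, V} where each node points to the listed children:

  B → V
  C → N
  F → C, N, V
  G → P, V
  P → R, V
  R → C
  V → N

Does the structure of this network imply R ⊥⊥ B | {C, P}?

Yes

6 paths connect R and B; each must be blocked for d-separation to hold:
Path 1: R → C ← F → N ← V ← B
  N is a collider here and neither N nor any of its descendants is conditioned on, so the collider stays closed — the path is blocked at N.
Path 2: R → C ← F → V ← B
  V is a collider here and neither V nor any of its descendants is conditioned on, so the collider stays closed — the path is blocked at V.
Path 3: R → C → N ← F → V ← B
  C is a chain here and C is conditioned on, so the path is blocked at C.
Path 4: R → C → N ← V ← B
  C is a chain here and C is conditioned on, so the path is blocked at C.
Path 5: R ← P ← G → V ← B
  P is a chain here and P is conditioned on, so the path is blocked at P.
Path 6: R ← P → V ← B
  P is a fork here and P is conditioned on, so the path is blocked at P.
Since every path is blocked, d-separation holds.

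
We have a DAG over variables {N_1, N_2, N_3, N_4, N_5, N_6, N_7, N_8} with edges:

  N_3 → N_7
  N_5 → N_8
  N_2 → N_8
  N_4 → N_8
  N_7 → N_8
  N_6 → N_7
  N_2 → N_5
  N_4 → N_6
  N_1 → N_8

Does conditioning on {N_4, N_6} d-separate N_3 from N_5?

Enumerating the 4 paths from N_3 to N_5 and testing each for blocking by {N_4, N_6}:
Path 1: N_3 → N_7 → N_8 ← N_5
  N_8 is a collider here and neither N_8 nor any of its descendants is conditioned on, so the collider stays closed — the path is blocked at N_8.
Path 2: N_3 → N_7 → N_8 ← N_2 → N_5
  N_8 is a collider here and neither N_8 nor any of its descendants is conditioned on, so the collider stays closed — the path is blocked at N_8.
Path 3: N_3 → N_7 ← N_6 ← N_4 → N_8 ← N_5
  N_7 is a collider here and neither N_7 nor any of its descendants is conditioned on, so the collider stays closed — the path is blocked at N_7.
Path 4: N_3 → N_7 ← N_6 ← N_4 → N_8 ← N_2 → N_5
  N_7 is a collider here and neither N_7 nor any of its descendants is conditioned on, so the collider stays closed — the path is blocked at N_7.
All paths are blocked; N_3 ⊥ N_5 | {N_4, N_6} holds.

Yes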